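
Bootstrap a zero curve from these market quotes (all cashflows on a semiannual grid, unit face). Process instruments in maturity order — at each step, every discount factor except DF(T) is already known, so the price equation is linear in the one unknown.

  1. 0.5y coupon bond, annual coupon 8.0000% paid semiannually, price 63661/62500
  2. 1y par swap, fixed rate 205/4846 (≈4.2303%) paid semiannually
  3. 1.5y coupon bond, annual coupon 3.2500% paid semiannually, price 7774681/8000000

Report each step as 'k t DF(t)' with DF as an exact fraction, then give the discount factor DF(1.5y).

1 1/2 4897/5000
2 1 959/1000
3 3/2 9253/10000
DF(1.5y) = 9253/10000 ≈ 0.925300

step 1 [0.5y] bond c/2=1/25: DF=(63661/62500 − 1/25·(0))/(1+1/25) = 4897/5000 ≈ 0.979400
step 2 [1y] swap r/2=205/9692: DF=(1 − 205/9692·(0.979400))/(1+205/9692) = 959/1000 ≈ 0.959000
step 3 [1.5y] bond c/2=13/800: DF=(7774681/8000000 − 13/800·(0.979400+0.959000))/(1+13/800) = 9253/10000 ≈ 0.925300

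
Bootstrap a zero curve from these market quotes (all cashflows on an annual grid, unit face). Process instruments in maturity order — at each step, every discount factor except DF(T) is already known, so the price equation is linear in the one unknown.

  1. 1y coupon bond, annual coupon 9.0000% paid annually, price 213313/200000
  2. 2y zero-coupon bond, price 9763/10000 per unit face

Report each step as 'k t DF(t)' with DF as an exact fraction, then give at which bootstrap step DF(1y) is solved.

1 1 1957/2000
2 2 9763/10000
DF(1y) is solved at step 1

step 1 [1y] bond c/1=9/100: DF=(213313/200000 − 9/100·(0))/(1+9/100) = 1957/2000 ≈ 0.978500
step 2 [2y] zero: DF = P = 9763/10000 ≈ 0.976300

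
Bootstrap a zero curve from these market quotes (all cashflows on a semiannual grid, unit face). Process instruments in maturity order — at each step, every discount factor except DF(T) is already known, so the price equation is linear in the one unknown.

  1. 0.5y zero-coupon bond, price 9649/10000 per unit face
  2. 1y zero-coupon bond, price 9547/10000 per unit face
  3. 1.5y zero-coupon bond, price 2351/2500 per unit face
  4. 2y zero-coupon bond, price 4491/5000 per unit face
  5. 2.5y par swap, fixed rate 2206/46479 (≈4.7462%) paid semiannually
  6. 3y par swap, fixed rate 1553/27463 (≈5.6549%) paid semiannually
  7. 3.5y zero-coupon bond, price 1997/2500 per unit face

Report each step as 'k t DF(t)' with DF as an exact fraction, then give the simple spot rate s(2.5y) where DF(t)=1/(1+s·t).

step 1 [0.5y] zero: DF = P = 9649/10000 ≈ 0.964900
step 2 [1y] zero: DF = P = 9547/10000 ≈ 0.954700
step 3 [1.5y] zero: DF = P = 2351/2500 ≈ 0.940400
step 4 [2y] zero: DF = P = 4491/5000 ≈ 0.898200
step 5 [2.5y] swap r/2=1103/46479: DF=(1 − 1103/46479·(0.964900+0.954700+0.940400+0.898200))/(1+1103/46479) = 8897/10000 ≈ 0.889700
step 6 [3y] swap r/2=1553/54926: DF=(1 − 1553/54926·(0.964900+0.954700+0.940400+0.898200+0.889700))/(1+1553/54926) = 8447/10000 ≈ 0.844700
step 7 [3.5y] zero: DF = P = 1997/2500 ≈ 0.798800

1 1/2 9649/10000
2 1 9547/10000
3 3/2 2351/2500
4 2 4491/5000
5 5/2 8897/10000
6 3 8447/10000
7 7/2 1997/2500
s(2.5y) = (1/(8897/10000) − 1)/(5/2) = 2206/44485 ≈ 4.9590%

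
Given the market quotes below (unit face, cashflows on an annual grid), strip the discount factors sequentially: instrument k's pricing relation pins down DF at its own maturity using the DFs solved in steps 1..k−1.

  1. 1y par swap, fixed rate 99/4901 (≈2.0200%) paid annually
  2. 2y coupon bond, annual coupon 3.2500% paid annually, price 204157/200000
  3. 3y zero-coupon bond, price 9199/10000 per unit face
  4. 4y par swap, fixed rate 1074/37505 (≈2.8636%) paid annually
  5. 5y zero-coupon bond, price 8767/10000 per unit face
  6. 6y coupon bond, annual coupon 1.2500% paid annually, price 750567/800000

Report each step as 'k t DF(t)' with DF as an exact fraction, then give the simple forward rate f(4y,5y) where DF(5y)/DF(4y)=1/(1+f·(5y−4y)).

step 1 [1y] swap r/1=99/4901: DF=(1 − 99/4901·(0))/(1+99/4901) = 4901/5000 ≈ 0.980200
step 2 [2y] bond c/1=13/400: DF=(204157/200000 − 13/400·(0.980200))/(1+13/400) = 4789/5000 ≈ 0.957800
step 3 [3y] zero: DF = P = 9199/10000 ≈ 0.919900
step 4 [4y] swap r/1=1074/37505: DF=(1 − 1074/37505·(0.980200+0.957800+0.919900))/(1+1074/37505) = 4463/5000 ≈ 0.892600
step 5 [5y] zero: DF = P = 8767/10000 ≈ 0.876700
step 6 [6y] bond c/1=1/80: DF=(750567/800000 − 1/80·(0.980200+0.957800+0.919900+0.892600+0.876700))/(1+1/80) = 1739/2000 ≈ 0.869500

1 1 4901/5000
2 2 4789/5000
3 3 9199/10000
4 4 4463/5000
5 5 8767/10000
6 6 1739/2000
f(4y,5y) = ((4463/5000)/(8767/10000) − 1)/(1) = 159/8767 ≈ 1.8136%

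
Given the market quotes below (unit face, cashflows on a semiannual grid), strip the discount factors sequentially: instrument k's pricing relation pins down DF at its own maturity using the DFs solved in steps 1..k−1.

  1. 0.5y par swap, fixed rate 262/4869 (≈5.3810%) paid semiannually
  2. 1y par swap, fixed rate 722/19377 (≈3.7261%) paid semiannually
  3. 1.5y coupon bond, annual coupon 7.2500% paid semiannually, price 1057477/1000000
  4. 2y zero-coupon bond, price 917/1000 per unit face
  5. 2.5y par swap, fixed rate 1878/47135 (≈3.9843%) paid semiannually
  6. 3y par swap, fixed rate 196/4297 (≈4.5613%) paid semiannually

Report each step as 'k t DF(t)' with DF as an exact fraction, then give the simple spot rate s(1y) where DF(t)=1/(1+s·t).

step 1 [0.5y] swap r/2=131/4869: DF=(1 − 131/4869·(0))/(1+131/4869) = 4869/5000 ≈ 0.973800
step 2 [1y] swap r/2=361/19377: DF=(1 − 361/19377·(0.973800))/(1+361/19377) = 9639/10000 ≈ 0.963900
step 3 [1.5y] bond c/2=29/800: DF=(1057477/1000000 − 29/800·(0.973800+0.963900))/(1+29/800) = 9527/10000 ≈ 0.952700
step 4 [2y] zero: DF = P = 917/1000 ≈ 0.917000
step 5 [2.5y] swap r/2=939/47135: DF=(1 − 939/47135·(0.973800+0.963900+0.952700+0.917000))/(1+939/47135) = 9061/10000 ≈ 0.906100
step 6 [3y] swap r/2=98/4297: DF=(1 − 98/4297·(0.973800+0.963900+0.952700+0.917000+0.906100))/(1+98/4297) = 4363/5000 ≈ 0.872600

1 1/2 4869/5000
2 1 9639/10000
3 3/2 9527/10000
4 2 917/1000
5 5/2 9061/10000
6 3 4363/5000
s(1y) = (1/(9639/10000) − 1)/(1) = 361/9639 ≈ 3.7452%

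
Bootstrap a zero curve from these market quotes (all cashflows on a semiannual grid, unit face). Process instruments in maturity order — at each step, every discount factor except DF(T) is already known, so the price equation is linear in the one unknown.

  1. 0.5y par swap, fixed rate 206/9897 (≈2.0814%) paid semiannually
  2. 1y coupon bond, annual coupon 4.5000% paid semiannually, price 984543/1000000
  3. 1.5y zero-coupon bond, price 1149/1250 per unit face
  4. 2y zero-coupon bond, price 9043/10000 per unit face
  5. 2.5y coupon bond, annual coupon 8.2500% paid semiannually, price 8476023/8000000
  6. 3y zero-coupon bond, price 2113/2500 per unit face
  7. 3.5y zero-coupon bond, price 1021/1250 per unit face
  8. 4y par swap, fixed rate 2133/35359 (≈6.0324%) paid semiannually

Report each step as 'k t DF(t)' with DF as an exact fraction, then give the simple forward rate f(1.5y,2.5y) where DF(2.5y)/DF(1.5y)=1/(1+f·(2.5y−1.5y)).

1 1/2 9897/10000
2 1 9411/10000
3 3/2 1149/1250
4 2 9043/10000
5 5/2 543/625
6 3 2113/2500
7 7/2 1021/1250
8 4 7867/10000
f(1.5y,2.5y) = ((1149/1250)/(543/625) − 1)/(1) = 21/362 ≈ 5.8011%

step 1 [0.5y] swap r/2=103/9897: DF=(1 − 103/9897·(0))/(1+103/9897) = 9897/10000 ≈ 0.989700
step 2 [1y] bond c/2=9/400: DF=(984543/1000000 − 9/400·(0.989700))/(1+9/400) = 9411/10000 ≈ 0.941100
step 3 [1.5y] zero: DF = P = 1149/1250 ≈ 0.919200
step 4 [2y] zero: DF = P = 9043/10000 ≈ 0.904300
step 5 [2.5y] bond c/2=33/800: DF=(8476023/8000000 − 33/800·(0.989700+0.941100+0.919200+0.904300))/(1+33/800) = 543/625 ≈ 0.868800
step 6 [3y] zero: DF = P = 2113/2500 ≈ 0.845200
step 7 [3.5y] zero: DF = P = 1021/1250 ≈ 0.816800
step 8 [4y] swap r/2=2133/70718: DF=(1 − 2133/70718·(0.989700+0.941100+0.919200+0.904300+0.868800+0.845200+0.816800))/(1+2133/70718) = 7867/10000 ≈ 0.786700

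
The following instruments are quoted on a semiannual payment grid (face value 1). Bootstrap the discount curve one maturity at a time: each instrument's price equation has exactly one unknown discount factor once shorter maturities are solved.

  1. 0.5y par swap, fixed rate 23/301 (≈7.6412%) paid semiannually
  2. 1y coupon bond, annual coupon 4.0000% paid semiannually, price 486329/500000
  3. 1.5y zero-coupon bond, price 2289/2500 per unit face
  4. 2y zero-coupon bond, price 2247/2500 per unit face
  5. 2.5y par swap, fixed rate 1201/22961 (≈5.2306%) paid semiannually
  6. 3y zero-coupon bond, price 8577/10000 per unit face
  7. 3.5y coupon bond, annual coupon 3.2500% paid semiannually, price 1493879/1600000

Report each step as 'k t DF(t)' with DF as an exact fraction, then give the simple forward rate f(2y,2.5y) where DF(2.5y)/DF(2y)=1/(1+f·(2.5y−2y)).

step 1 [0.5y] swap r/2=23/602: DF=(1 − 23/602·(0))/(1+23/602) = 602/625 ≈ 0.963200
step 2 [1y] bond c/2=1/50: DF=(486329/500000 − 1/50·(0.963200))/(1+1/50) = 9347/10000 ≈ 0.934700
step 3 [1.5y] zero: DF = P = 2289/2500 ≈ 0.915600
step 4 [2y] zero: DF = P = 2247/2500 ≈ 0.898800
step 5 [2.5y] swap r/2=1201/45922: DF=(1 − 1201/45922·(0.963200+0.934700+0.915600+0.898800))/(1+1201/45922) = 8799/10000 ≈ 0.879900
step 6 [3y] zero: DF = P = 8577/10000 ≈ 0.857700
step 7 [3.5y] bond c/2=13/800: DF=(1493879/1600000 − 13/800·(0.963200+0.934700+0.915600+0.898800+0.879900+0.857700))/(1+13/800) = 2079/2500 ≈ 0.831600

1 1/2 602/625
2 1 9347/10000
3 3/2 2289/2500
4 2 2247/2500
5 5/2 8799/10000
6 3 8577/10000
7 7/2 2079/2500
f(2y,2.5y) = ((2247/2500)/(8799/10000) − 1)/(1/2) = 18/419 ≈ 4.2959%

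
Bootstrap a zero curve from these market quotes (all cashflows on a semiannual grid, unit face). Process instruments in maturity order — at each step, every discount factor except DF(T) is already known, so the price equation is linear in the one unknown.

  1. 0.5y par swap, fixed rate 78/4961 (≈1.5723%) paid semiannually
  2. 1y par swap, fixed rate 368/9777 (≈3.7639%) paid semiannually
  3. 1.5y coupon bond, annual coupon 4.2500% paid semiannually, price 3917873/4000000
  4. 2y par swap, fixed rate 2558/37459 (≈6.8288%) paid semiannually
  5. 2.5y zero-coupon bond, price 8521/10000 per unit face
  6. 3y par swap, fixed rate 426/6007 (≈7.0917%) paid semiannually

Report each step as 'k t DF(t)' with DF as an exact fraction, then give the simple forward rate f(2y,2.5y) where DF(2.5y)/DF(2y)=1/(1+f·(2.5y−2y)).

1 1/2 4961/5000
2 1 602/625
3 3/2 574/625
4 2 8721/10000
5 5/2 8521/10000
6 3 8083/10000
f(2y,2.5y) = ((8721/10000)/(8521/10000) − 1)/(1/2) = 400/8521 ≈ 4.6943%

step 1 [0.5y] swap r/2=39/4961: DF=(1 − 39/4961·(0))/(1+39/4961) = 4961/5000 ≈ 0.992200
step 2 [1y] swap r/2=184/9777: DF=(1 − 184/9777·(0.992200))/(1+184/9777) = 602/625 ≈ 0.963200
step 3 [1.5y] bond c/2=17/800: DF=(3917873/4000000 − 17/800·(0.992200+0.963200))/(1+17/800) = 574/625 ≈ 0.918400
step 4 [2y] swap r/2=1279/37459: DF=(1 − 1279/37459·(0.992200+0.963200+0.918400))/(1+1279/37459) = 8721/10000 ≈ 0.872100
step 5 [2.5y] zero: DF = P = 8521/10000 ≈ 0.852100
step 6 [3y] swap r/2=213/6007: DF=(1 − 213/6007·(0.992200+0.963200+0.918400+0.872100+0.852100))/(1+213/6007) = 8083/10000 ≈ 0.808300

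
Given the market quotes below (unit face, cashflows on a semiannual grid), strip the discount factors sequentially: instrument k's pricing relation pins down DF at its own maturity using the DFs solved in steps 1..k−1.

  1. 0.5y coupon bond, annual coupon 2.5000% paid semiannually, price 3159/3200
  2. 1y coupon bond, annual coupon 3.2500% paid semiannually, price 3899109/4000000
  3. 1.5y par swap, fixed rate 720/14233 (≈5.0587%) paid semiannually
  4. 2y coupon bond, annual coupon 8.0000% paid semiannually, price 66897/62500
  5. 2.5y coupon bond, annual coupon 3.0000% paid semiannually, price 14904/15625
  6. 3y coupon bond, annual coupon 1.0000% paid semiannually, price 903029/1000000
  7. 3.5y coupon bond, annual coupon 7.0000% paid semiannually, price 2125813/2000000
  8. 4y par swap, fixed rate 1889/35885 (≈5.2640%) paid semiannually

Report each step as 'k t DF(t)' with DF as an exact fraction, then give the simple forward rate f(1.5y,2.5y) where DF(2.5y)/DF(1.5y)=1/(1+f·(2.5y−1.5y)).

1 1/2 39/40
2 1 2359/2500
3 3/2 116/125
4 2 9197/10000
5 5/2 8841/10000
6 3 4377/5000
7 7/2 8401/10000
8 4 8111/10000
f(1.5y,2.5y) = ((116/125)/(8841/10000) − 1)/(1) = 439/8841 ≈ 4.9655%

step 1 [0.5y] bond c/2=1/80: DF=(3159/3200 − 1/80·(0))/(1+1/80) = 39/40 ≈ 0.975000
step 2 [1y] bond c/2=13/800: DF=(3899109/4000000 − 13/800·(0.975000))/(1+13/800) = 2359/2500 ≈ 0.943600
step 3 [1.5y] swap r/2=360/14233: DF=(1 − 360/14233·(0.975000+0.943600))/(1+360/14233) = 116/125 ≈ 0.928000
step 4 [2y] bond c/2=1/25: DF=(66897/62500 − 1/25·(0.975000+0.943600+0.928000))/(1+1/25) = 9197/10000 ≈ 0.919700
step 5 [2.5y] bond c/2=3/200: DF=(14904/15625 − 3/200·(0.975000+0.943600+0.928000+0.919700))/(1+3/200) = 8841/10000 ≈ 0.884100
step 6 [3y] bond c/2=1/200: DF=(903029/1000000 − 1/200·(0.975000+0.943600+0.928000+0.919700+0.884100))/(1+1/200) = 4377/5000 ≈ 0.875400
step 7 [3.5y] bond c/2=7/200: DF=(2125813/2000000 − 7/200·(0.975000+0.943600+0.928000+0.919700+0.884100+0.875400))/(1+7/200) = 8401/10000 ≈ 0.840100
step 8 [4y] swap r/2=1889/71770: DF=(1 − 1889/71770·(0.975000+0.943600+0.928000+0.919700+0.884100+0.875400+0.840100))/(1+1889/71770) = 8111/10000 ≈ 0.811100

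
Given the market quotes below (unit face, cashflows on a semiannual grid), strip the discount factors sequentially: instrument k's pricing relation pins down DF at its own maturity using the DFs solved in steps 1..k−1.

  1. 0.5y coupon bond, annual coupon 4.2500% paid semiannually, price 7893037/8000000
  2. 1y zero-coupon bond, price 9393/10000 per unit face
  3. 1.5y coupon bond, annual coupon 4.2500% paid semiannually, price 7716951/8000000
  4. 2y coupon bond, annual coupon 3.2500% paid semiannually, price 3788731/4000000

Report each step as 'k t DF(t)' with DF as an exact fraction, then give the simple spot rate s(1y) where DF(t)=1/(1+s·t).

step 1 [0.5y] bond c/2=17/800: DF=(7893037/8000000 − 17/800·(0))/(1+17/800) = 9661/10000 ≈ 0.966100
step 2 [1y] zero: DF = P = 9393/10000 ≈ 0.939300
step 3 [1.5y] bond c/2=17/800: DF=(7716951/8000000 − 17/800·(0.966100+0.939300))/(1+17/800) = 9049/10000 ≈ 0.904900
step 4 [2y] bond c/2=13/800: DF=(3788731/4000000 − 13/800·(0.966100+0.939300+0.904900))/(1+13/800) = 8871/10000 ≈ 0.887100

1 1/2 9661/10000
2 1 9393/10000
3 3/2 9049/10000
4 2 8871/10000
s(1y) = (1/(9393/10000) − 1)/(1) = 607/9393 ≈ 6.4623%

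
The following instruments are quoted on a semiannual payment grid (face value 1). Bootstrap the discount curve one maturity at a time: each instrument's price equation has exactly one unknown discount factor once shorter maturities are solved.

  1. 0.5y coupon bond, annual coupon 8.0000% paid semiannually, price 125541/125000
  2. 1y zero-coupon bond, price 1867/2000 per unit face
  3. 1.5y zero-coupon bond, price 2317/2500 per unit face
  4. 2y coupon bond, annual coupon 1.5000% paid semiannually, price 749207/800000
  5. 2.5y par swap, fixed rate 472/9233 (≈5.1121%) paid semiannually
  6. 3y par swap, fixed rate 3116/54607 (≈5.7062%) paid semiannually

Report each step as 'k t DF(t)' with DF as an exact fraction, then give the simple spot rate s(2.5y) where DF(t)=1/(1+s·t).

step 1 [0.5y] bond c/2=1/25: DF=(125541/125000 − 1/25·(0))/(1+1/25) = 9657/10000 ≈ 0.965700
step 2 [1y] zero: DF = P = 1867/2000 ≈ 0.933500
step 3 [1.5y] zero: DF = P = 2317/2500 ≈ 0.926800
step 4 [2y] bond c/2=3/400: DF=(749207/800000 − 3/400·(0.965700+0.933500+0.926800))/(1+3/400) = 1817/2000 ≈ 0.908500
step 5 [2.5y] swap r/2=236/9233: DF=(1 − 236/9233·(0.965700+0.933500+0.926800+0.908500))/(1+236/9233) = 441/500 ≈ 0.882000
step 6 [3y] swap r/2=1558/54607: DF=(1 − 1558/54607·(0.965700+0.933500+0.926800+0.908500+0.882000))/(1+1558/54607) = 4221/5000 ≈ 0.844200

1 1/2 9657/10000
2 1 1867/2000
3 3/2 2317/2500
4 2 1817/2000
5 5/2 441/500
6 3 4221/5000
s(2.5y) = (1/(441/500) − 1)/(5/2) = 118/2205 ≈ 5.3515%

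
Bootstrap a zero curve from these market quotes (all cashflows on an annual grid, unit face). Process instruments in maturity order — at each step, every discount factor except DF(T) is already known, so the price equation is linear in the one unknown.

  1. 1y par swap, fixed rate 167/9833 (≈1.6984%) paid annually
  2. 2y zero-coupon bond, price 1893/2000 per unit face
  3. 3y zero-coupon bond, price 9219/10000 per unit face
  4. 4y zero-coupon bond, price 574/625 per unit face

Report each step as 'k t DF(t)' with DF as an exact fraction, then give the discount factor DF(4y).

1 1 9833/10000
2 2 1893/2000
3 3 9219/10000
4 4 574/625
DF(4y) = 574/625 ≈ 0.918400

step 1 [1y] swap r/1=167/9833: DF=(1 − 167/9833·(0))/(1+167/9833) = 9833/10000 ≈ 0.983300
step 2 [2y] zero: DF = P = 1893/2000 ≈ 0.946500
step 3 [3y] zero: DF = P = 9219/10000 ≈ 0.921900
step 4 [4y] zero: DF = P = 574/625 ≈ 0.918400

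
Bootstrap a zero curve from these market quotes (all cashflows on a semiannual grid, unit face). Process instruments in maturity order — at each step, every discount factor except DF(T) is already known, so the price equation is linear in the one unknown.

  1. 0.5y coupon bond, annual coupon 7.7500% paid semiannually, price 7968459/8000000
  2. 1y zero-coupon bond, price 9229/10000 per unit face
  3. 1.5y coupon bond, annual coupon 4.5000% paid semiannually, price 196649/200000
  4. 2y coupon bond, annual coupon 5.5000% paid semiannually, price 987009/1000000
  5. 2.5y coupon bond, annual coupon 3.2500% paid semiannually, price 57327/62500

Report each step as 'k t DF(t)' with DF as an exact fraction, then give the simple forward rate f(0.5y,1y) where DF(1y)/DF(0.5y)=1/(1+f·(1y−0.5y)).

1 1/2 9589/10000
2 1 9229/10000
3 3/2 4601/5000
4 2 1107/1250
5 5/2 2109/2500
f(0.5y,1y) = ((9589/10000)/(9229/10000) − 1)/(1/2) = 720/9229 ≈ 7.8015%

step 1 [0.5y] bond c/2=31/800: DF=(7968459/8000000 − 31/800·(0))/(1+31/800) = 9589/10000 ≈ 0.958900
step 2 [1y] zero: DF = P = 9229/10000 ≈ 0.922900
step 3 [1.5y] bond c/2=9/400: DF=(196649/200000 − 9/400·(0.958900+0.922900))/(1+9/400) = 4601/5000 ≈ 0.920200
step 4 [2y] bond c/2=11/400: DF=(987009/1000000 − 11/400·(0.958900+0.922900+0.920200))/(1+11/400) = 1107/1250 ≈ 0.885600
step 5 [2.5y] bond c/2=13/800: DF=(57327/62500 − 13/800·(0.958900+0.922900+0.920200+0.885600))/(1+13/800) = 2109/2500 ≈ 0.843600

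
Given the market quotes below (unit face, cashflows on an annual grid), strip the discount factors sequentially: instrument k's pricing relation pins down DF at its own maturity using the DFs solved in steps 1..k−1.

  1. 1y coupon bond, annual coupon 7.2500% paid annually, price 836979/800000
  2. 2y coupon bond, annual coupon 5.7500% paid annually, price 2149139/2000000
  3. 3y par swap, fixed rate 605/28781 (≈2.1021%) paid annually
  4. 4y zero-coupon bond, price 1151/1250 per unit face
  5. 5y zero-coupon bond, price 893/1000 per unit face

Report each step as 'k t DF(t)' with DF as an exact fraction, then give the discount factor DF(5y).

1 1 1951/2000
2 2 9631/10000
3 3 1879/2000
4 4 1151/1250
5 5 893/1000
DF(5y) = 893/1000 ≈ 0.893000

step 1 [1y] bond c/1=29/400: DF=(836979/800000 − 29/400·(0))/(1+29/400) = 1951/2000 ≈ 0.975500
step 2 [2y] bond c/1=23/400: DF=(2149139/2000000 − 23/400·(0.975500))/(1+23/400) = 9631/10000 ≈ 0.963100
step 3 [3y] swap r/1=605/28781: DF=(1 − 605/28781·(0.975500+0.963100))/(1+605/28781) = 1879/2000 ≈ 0.939500
step 4 [4y] zero: DF = P = 1151/1250 ≈ 0.920800
step 5 [5y] zero: DF = P = 893/1000 ≈ 0.893000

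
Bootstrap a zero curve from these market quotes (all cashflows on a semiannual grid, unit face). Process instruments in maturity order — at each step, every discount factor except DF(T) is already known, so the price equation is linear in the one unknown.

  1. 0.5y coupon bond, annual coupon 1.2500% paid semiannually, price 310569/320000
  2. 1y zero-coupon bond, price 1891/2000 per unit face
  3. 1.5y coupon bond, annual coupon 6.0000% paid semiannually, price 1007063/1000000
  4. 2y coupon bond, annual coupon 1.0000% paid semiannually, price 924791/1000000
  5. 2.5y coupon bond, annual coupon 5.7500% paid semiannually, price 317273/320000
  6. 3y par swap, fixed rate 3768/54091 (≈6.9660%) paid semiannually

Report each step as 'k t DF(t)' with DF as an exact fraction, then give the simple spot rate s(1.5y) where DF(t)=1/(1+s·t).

1 1/2 1929/2000
2 1 1891/2000
3 3/2 9221/10000
4 2 9061/10000
5 5/2 8593/10000
6 3 2029/2500
s(1.5y) = (1/(9221/10000) − 1)/(3/2) = 1558/27663 ≈ 5.6321%

step 1 [0.5y] bond c/2=1/160: DF=(310569/320000 − 1/160·(0))/(1+1/160) = 1929/2000 ≈ 0.964500
step 2 [1y] zero: DF = P = 1891/2000 ≈ 0.945500
step 3 [1.5y] bond c/2=3/100: DF=(1007063/1000000 − 3/100·(0.964500+0.945500))/(1+3/100) = 9221/10000 ≈ 0.922100
step 4 [2y] bond c/2=1/200: DF=(924791/1000000 − 1/200·(0.964500+0.945500+0.922100))/(1+1/200) = 9061/10000 ≈ 0.906100
step 5 [2.5y] bond c/2=23/800: DF=(317273/320000 − 23/800·(0.964500+0.945500+0.922100+0.906100))/(1+23/800) = 8593/10000 ≈ 0.859300
step 6 [3y] swap r/2=1884/54091: DF=(1 − 1884/54091·(0.964500+0.945500+0.922100+0.906100+0.859300))/(1+1884/54091) = 2029/2500 ≈ 0.811600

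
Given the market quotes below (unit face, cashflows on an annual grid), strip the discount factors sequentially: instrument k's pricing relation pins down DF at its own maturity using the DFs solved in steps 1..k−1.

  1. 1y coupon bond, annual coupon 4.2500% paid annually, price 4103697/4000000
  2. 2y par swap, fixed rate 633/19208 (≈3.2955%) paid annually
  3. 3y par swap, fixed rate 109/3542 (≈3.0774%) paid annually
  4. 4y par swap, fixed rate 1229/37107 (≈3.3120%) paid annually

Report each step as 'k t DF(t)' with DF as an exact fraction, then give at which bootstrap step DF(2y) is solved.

1 1 9841/10000
2 2 9367/10000
3 3 1141/1250
4 4 8771/10000
DF(2y) is solved at step 2

step 1 [1y] bond c/1=17/400: DF=(4103697/4000000 − 17/400·(0))/(1+17/400) = 9841/10000 ≈ 0.984100
step 2 [2y] swap r/1=633/19208: DF=(1 − 633/19208·(0.984100))/(1+633/19208) = 9367/10000 ≈ 0.936700
step 3 [3y] swap r/1=109/3542: DF=(1 − 109/3542·(0.984100+0.936700))/(1+109/3542) = 1141/1250 ≈ 0.912800
step 4 [4y] swap r/1=1229/37107: DF=(1 − 1229/37107·(0.984100+0.936700+0.912800))/(1+1229/37107) = 8771/10000 ≈ 0.877100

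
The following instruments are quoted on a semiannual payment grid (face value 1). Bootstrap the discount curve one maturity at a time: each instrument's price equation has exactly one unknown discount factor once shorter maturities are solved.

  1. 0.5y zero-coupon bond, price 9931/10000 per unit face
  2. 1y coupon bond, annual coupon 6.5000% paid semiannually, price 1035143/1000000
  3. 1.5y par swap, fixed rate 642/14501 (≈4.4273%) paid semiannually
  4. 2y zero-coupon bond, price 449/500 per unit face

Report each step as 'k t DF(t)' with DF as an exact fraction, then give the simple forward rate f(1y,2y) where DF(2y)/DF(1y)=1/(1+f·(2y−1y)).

step 1 [0.5y] zero: DF = P = 9931/10000 ≈ 0.993100
step 2 [1y] bond c/2=13/400: DF=(1035143/1000000 − 13/400·(0.993100))/(1+13/400) = 9713/10000 ≈ 0.971300
step 3 [1.5y] swap r/2=321/14501: DF=(1 − 321/14501·(0.993100+0.971300))/(1+321/14501) = 4679/5000 ≈ 0.935800
step 4 [2y] zero: DF = P = 449/500 ≈ 0.898000

1 1/2 9931/10000
2 1 9713/10000
3 3/2 4679/5000
4 2 449/500
f(1y,2y) = ((9713/10000)/(449/500) − 1)/(1) = 733/8980 ≈ 8.1626%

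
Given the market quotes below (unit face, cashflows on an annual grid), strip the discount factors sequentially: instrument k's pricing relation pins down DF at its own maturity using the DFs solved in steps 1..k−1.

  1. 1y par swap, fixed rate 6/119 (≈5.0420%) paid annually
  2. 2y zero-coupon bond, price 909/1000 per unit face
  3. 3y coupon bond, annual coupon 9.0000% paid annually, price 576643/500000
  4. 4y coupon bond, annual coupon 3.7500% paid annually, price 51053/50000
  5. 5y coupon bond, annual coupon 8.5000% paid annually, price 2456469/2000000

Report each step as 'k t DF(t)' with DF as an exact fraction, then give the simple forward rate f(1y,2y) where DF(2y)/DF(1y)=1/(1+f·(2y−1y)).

1 1 119/125
2 2 909/1000
3 3 2261/2500
4 4 4421/5000
5 5 8461/10000
f(1y,2y) = ((119/125)/(909/1000) − 1)/(1) = 43/909 ≈ 4.7305%

step 1 [1y] swap r/1=6/119: DF=(1 − 6/119·(0))/(1+6/119) = 119/125 ≈ 0.952000
step 2 [2y] zero: DF = P = 909/1000 ≈ 0.909000
step 3 [3y] bond c/1=9/100: DF=(576643/500000 − 9/100·(0.952000+0.909000))/(1+9/100) = 2261/2500 ≈ 0.904400
step 4 [4y] bond c/1=3/80: DF=(51053/50000 − 3/80·(0.952000+0.909000+0.904400))/(1+3/80) = 4421/5000 ≈ 0.884200
step 5 [5y] bond c/1=17/200: DF=(2456469/2000000 − 17/200·(0.952000+0.909000+0.904400+0.884200))/(1+17/200) = 8461/10000 ≈ 0.846100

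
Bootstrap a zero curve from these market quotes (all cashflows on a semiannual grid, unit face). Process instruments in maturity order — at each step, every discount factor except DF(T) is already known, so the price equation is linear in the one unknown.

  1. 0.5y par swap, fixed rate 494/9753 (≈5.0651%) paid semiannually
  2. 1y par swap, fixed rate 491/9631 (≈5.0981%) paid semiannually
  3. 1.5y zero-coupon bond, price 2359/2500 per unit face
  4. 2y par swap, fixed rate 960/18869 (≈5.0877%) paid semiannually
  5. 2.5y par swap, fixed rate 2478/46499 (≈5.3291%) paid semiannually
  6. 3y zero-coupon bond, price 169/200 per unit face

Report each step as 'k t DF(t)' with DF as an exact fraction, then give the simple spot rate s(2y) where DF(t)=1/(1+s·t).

step 1 [0.5y] swap r/2=247/9753: DF=(1 − 247/9753·(0))/(1+247/9753) = 9753/10000 ≈ 0.975300
step 2 [1y] swap r/2=491/19262: DF=(1 − 491/19262·(0.975300))/(1+491/19262) = 9509/10000 ≈ 0.950900
step 3 [1.5y] zero: DF = P = 2359/2500 ≈ 0.943600
step 4 [2y] swap r/2=480/18869: DF=(1 − 480/18869·(0.975300+0.950900+0.943600))/(1+480/18869) = 113/125 ≈ 0.904000
step 5 [2.5y] swap r/2=1239/46499: DF=(1 − 1239/46499·(0.975300+0.950900+0.943600+0.904000))/(1+1239/46499) = 8761/10000 ≈ 0.876100
step 6 [3y] zero: DF = P = 169/200 ≈ 0.845000

1 1/2 9753/10000
2 1 9509/10000
3 3/2 2359/2500
4 2 113/125
5 5/2 8761/10000
6 3 169/200
s(2y) = (1/(113/125) − 1)/(2) = 6/113 ≈ 5.3097%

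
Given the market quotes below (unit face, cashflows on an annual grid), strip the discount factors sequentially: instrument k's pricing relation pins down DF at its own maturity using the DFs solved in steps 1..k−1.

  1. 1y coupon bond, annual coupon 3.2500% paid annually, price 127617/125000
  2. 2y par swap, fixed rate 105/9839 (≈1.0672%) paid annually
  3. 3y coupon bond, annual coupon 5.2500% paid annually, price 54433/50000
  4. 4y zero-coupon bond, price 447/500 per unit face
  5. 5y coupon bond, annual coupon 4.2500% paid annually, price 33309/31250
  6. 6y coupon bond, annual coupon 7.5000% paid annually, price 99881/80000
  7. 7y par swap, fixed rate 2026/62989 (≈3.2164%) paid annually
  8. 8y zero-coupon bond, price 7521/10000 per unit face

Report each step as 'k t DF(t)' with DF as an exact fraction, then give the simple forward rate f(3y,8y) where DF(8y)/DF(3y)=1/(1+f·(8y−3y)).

step 1 [1y] bond c/1=13/400: DF=(127617/125000 − 13/400·(0))/(1+13/400) = 618/625 ≈ 0.988800
step 2 [2y] swap r/1=105/9839: DF=(1 − 105/9839·(0.988800))/(1+105/9839) = 979/1000 ≈ 0.979000
step 3 [3y] bond c/1=21/400: DF=(54433/50000 − 21/400·(0.988800+0.979000))/(1+21/400) = 4681/5000 ≈ 0.936200
step 4 [4y] zero: DF = P = 447/500 ≈ 0.894000
step 5 [5y] bond c/1=17/400: DF=(33309/31250 − 17/400·(0.988800+0.979000+0.936200+0.894000))/(1+17/400) = 2169/2500 ≈ 0.867600
step 6 [6y] bond c/1=3/40: DF=(99881/80000 − 3/40·(0.988800+0.979000+0.936200+0.894000+0.867600))/(1+3/40) = 8359/10000 ≈ 0.835900
step 7 [7y] swap r/1=2026/62989: DF=(1 − 2026/62989·(0.988800+0.979000+0.936200+0.894000+0.867600+0.835900))/(1+2026/62989) = 3987/5000 ≈ 0.797400
step 8 [8y] zero: DF = P = 7521/10000 ≈ 0.752100

1 1 618/625
2 2 979/1000
3 3 4681/5000
4 4 447/500
5 5 2169/2500
6 6 8359/10000
7 7 3987/5000
8 8 7521/10000
f(3y,8y) = ((4681/5000)/(7521/10000) − 1)/(5) = 1841/37605 ≈ 4.8956%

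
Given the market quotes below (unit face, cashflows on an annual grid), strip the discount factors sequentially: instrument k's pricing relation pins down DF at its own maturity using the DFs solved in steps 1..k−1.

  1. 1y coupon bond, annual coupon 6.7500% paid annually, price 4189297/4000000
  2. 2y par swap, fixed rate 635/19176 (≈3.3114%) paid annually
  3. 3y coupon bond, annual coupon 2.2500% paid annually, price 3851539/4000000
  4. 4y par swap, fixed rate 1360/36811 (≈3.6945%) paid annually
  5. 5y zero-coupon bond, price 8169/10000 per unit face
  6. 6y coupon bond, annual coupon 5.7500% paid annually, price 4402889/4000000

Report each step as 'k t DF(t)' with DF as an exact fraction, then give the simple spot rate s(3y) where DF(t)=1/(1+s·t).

1 1 9811/10000
2 2 1873/2000
3 3 1799/2000
4 4 108/125
5 5 8169/10000
6 6 7963/10000
s(3y) = (1/(1799/2000) − 1)/(3) = 67/1799 ≈ 3.7243%

step 1 [1y] bond c/1=27/400: DF=(4189297/4000000 − 27/400·(0))/(1+27/400) = 9811/10000 ≈ 0.981100
step 2 [2y] swap r/1=635/19176: DF=(1 − 635/19176·(0.981100))/(1+635/19176) = 1873/2000 ≈ 0.936500
step 3 [3y] bond c/1=9/400: DF=(3851539/4000000 − 9/400·(0.981100+0.936500))/(1+9/400) = 1799/2000 ≈ 0.899500
step 4 [4y] swap r/1=1360/36811: DF=(1 − 1360/36811·(0.981100+0.936500+0.899500))/(1+1360/36811) = 108/125 ≈ 0.864000
step 5 [5y] zero: DF = P = 8169/10000 ≈ 0.816900
step 6 [6y] bond c/1=23/400: DF=(4402889/4000000 − 23/400·(0.981100+0.936500+0.899500+0.864000+0.816900))/(1+23/400) = 7963/10000 ≈ 0.796300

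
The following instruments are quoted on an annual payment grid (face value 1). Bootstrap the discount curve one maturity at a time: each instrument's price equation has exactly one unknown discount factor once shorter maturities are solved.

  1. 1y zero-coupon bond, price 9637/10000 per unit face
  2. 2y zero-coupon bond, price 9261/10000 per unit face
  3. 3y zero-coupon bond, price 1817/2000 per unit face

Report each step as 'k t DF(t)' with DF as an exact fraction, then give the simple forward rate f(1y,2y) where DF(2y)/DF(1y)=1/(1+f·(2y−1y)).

1 1 9637/10000
2 2 9261/10000
3 3 1817/2000
f(1y,2y) = ((9637/10000)/(9261/10000) − 1)/(1) = 376/9261 ≈ 4.0600%

step 1 [1y] zero: DF = P = 9637/10000 ≈ 0.963700
step 2 [2y] zero: DF = P = 9261/10000 ≈ 0.926100
step 3 [3y] zero: DF = P = 1817/2000 ≈ 0.908500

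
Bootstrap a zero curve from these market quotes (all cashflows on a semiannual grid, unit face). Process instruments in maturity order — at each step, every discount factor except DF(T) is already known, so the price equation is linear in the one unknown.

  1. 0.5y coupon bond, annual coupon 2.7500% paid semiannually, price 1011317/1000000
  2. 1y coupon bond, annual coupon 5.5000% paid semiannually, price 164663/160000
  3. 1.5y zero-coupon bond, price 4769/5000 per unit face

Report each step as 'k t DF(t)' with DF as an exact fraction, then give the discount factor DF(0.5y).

1 1/2 1247/1250
2 1 9749/10000
3 3/2 4769/5000
DF(0.5y) = 1247/1250 ≈ 0.997600

step 1 [0.5y] bond c/2=11/800: DF=(1011317/1000000 − 11/800·(0))/(1+11/800) = 1247/1250 ≈ 0.997600
step 2 [1y] bond c/2=11/400: DF=(164663/160000 − 11/400·(0.997600))/(1+11/400) = 9749/10000 ≈ 0.974900
step 3 [1.5y] zero: DF = P = 4769/5000 ≈ 0.953800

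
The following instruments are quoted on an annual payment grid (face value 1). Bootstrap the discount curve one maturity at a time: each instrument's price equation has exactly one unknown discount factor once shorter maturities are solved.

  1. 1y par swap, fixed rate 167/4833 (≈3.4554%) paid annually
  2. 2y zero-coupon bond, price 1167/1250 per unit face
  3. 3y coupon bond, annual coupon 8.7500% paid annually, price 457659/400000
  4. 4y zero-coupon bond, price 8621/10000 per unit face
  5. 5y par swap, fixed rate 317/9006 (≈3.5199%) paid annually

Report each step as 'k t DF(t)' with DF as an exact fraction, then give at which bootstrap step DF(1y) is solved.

1 1 4833/5000
2 2 1167/1250
3 3 562/625
4 4 8621/10000
5 5 1683/2000
DF(1y) is solved at step 1

step 1 [1y] swap r/1=167/4833: DF=(1 − 167/4833·(0))/(1+167/4833) = 4833/5000 ≈ 0.966600
step 2 [2y] zero: DF = P = 1167/1250 ≈ 0.933600
step 3 [3y] bond c/1=7/80: DF=(457659/400000 − 7/80·(0.966600+0.933600))/(1+7/80) = 562/625 ≈ 0.899200
step 4 [4y] zero: DF = P = 8621/10000 ≈ 0.862100
step 5 [5y] swap r/1=317/9006: DF=(1 − 317/9006·(0.966600+0.933600+0.899200+0.862100))/(1+317/9006) = 1683/2000 ≈ 0.841500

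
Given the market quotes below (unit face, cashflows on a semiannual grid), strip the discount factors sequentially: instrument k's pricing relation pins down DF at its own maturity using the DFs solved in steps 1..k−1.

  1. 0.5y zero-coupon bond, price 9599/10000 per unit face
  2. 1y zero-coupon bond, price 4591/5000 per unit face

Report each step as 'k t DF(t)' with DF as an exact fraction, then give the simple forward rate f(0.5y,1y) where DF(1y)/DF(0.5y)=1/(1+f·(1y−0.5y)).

1 1/2 9599/10000
2 1 4591/5000
f(0.5y,1y) = ((9599/10000)/(4591/5000) − 1)/(1/2) = 417/4591 ≈ 9.0830%

step 1 [0.5y] zero: DF = P = 9599/10000 ≈ 0.959900
step 2 [1y] zero: DF = P = 4591/5000 ≈ 0.918200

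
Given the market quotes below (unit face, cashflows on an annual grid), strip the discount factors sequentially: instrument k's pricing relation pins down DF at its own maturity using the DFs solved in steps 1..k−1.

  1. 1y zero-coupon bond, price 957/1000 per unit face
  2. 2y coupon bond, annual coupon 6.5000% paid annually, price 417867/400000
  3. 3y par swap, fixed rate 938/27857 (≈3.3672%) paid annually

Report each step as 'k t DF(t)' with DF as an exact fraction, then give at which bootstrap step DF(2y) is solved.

1 1 957/1000
2 2 369/400
3 3 4531/5000
DF(2y) is solved at step 2

step 1 [1y] zero: DF = P = 957/1000 ≈ 0.957000
step 2 [2y] bond c/1=13/200: DF=(417867/400000 − 13/200·(0.957000))/(1+13/200) = 369/400 ≈ 0.922500
step 3 [3y] swap r/1=938/27857: DF=(1 − 938/27857·(0.957000+0.922500))/(1+938/27857) = 4531/5000 ≈ 0.906200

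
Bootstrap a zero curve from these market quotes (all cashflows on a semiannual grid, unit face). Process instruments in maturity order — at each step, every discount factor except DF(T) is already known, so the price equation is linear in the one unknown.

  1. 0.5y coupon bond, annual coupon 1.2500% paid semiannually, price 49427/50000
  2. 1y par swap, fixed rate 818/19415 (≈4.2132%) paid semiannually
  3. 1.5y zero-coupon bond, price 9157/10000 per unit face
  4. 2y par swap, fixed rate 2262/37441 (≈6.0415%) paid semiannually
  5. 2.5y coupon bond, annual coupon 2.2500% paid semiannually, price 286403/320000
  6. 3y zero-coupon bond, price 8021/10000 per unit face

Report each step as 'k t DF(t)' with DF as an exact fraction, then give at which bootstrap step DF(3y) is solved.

1 1/2 614/625
2 1 9591/10000
3 3/2 9157/10000
4 2 8869/10000
5 5/2 4217/5000
6 3 8021/10000
DF(3y) is solved at step 6

step 1 [0.5y] bond c/2=1/160: DF=(49427/50000 − 1/160·(0))/(1+1/160) = 614/625 ≈ 0.982400
step 2 [1y] swap r/2=409/19415: DF=(1 − 409/19415·(0.982400))/(1+409/19415) = 9591/10000 ≈ 0.959100
step 3 [1.5y] zero: DF = P = 9157/10000 ≈ 0.915700
step 4 [2y] swap r/2=1131/37441: DF=(1 − 1131/37441·(0.982400+0.959100+0.915700))/(1+1131/37441) = 8869/10000 ≈ 0.886900
step 5 [2.5y] bond c/2=9/800: DF=(286403/320000 − 9/800·(0.982400+0.959100+0.915700+0.886900))/(1+9/800) = 4217/5000 ≈ 0.843400
step 6 [3y] zero: DF = P = 8021/10000 ≈ 0.802100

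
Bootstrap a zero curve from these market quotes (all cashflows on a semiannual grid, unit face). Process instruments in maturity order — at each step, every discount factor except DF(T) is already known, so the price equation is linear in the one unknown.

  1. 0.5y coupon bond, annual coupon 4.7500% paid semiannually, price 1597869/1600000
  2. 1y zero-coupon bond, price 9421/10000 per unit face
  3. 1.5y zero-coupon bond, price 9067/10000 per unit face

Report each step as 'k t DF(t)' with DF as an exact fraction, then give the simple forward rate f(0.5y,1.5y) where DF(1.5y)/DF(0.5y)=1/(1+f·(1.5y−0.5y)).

step 1 [0.5y] bond c/2=19/800: DF=(1597869/1600000 − 19/800·(0))/(1+19/800) = 1951/2000 ≈ 0.975500
step 2 [1y] zero: DF = P = 9421/10000 ≈ 0.942100
step 3 [1.5y] zero: DF = P = 9067/10000 ≈ 0.906700

1 1/2 1951/2000
2 1 9421/10000
3 3/2 9067/10000
f(0.5y,1.5y) = ((1951/2000)/(9067/10000) − 1)/(1) = 688/9067 ≈ 7.5880%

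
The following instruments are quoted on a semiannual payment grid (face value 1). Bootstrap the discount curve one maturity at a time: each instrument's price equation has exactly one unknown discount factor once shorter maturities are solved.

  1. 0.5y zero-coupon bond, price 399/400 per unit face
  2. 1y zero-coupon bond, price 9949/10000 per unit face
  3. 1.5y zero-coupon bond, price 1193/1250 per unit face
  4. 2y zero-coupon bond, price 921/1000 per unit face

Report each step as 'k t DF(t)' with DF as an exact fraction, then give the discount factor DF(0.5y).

1 1/2 399/400
2 1 9949/10000
3 3/2 1193/1250
4 2 921/1000
DF(0.5y) = 399/400 ≈ 0.997500

step 1 [0.5y] zero: DF = P = 399/400 ≈ 0.997500
step 2 [1y] zero: DF = P = 9949/10000 ≈ 0.994900
step 3 [1.5y] zero: DF = P = 1193/1250 ≈ 0.954400
step 4 [2y] zero: DF = P = 921/1000 ≈ 0.921000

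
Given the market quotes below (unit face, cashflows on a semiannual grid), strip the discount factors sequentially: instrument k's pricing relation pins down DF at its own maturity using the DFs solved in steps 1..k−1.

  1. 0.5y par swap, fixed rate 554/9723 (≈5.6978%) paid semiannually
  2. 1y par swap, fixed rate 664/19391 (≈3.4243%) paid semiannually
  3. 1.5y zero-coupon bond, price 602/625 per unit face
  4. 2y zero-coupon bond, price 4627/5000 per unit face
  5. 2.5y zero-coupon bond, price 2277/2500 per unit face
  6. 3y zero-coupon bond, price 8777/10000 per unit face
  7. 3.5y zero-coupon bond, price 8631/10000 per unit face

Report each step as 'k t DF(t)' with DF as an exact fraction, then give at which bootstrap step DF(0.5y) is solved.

1 1/2 9723/10000
2 1 2417/2500
3 3/2 602/625
4 2 4627/5000
5 5/2 2277/2500
6 3 8777/10000
7 7/2 8631/10000
DF(0.5y) is solved at step 1

step 1 [0.5y] swap r/2=277/9723: DF=(1 − 277/9723·(0))/(1+277/9723) = 9723/10000 ≈ 0.972300
step 2 [1y] swap r/2=332/19391: DF=(1 − 332/19391·(0.972300))/(1+332/19391) = 2417/2500 ≈ 0.966800
step 3 [1.5y] zero: DF = P = 602/625 ≈ 0.963200
step 4 [2y] zero: DF = P = 4627/5000 ≈ 0.925400
step 5 [2.5y] zero: DF = P = 2277/2500 ≈ 0.910800
step 6 [3y] zero: DF = P = 8777/10000 ≈ 0.877700
step 7 [3.5y] zero: DF = P = 8631/10000 ≈ 0.863100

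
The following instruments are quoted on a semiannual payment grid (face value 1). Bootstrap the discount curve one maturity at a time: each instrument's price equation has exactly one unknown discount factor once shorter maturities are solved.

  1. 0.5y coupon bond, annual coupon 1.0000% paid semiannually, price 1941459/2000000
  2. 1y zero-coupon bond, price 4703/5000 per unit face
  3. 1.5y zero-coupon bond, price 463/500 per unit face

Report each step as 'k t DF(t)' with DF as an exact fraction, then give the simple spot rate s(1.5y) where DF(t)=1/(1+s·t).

1 1/2 9659/10000
2 1 4703/5000
3 3/2 463/500
s(1.5y) = (1/(463/500) − 1)/(3/2) = 74/1389 ≈ 5.3276%

step 1 [0.5y] bond c/2=1/200: DF=(1941459/2000000 − 1/200·(0))/(1+1/200) = 9659/10000 ≈ 0.965900
step 2 [1y] zero: DF = P = 4703/5000 ≈ 0.940600
step 3 [1.5y] zero: DF = P = 463/500 ≈ 0.926000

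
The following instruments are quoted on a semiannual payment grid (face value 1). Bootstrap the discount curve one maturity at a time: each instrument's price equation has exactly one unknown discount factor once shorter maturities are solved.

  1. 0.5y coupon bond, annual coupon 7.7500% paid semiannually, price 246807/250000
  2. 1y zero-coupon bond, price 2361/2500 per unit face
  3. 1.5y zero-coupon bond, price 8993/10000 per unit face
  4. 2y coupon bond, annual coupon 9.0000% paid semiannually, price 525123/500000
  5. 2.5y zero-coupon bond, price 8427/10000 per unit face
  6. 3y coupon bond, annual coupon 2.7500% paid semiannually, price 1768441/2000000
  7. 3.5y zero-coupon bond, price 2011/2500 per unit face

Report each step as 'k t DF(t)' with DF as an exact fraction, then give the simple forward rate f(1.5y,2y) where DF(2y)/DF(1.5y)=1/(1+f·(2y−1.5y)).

step 1 [0.5y] bond c/2=31/800: DF=(246807/250000 − 31/800·(0))/(1+31/800) = 594/625 ≈ 0.950400
step 2 [1y] zero: DF = P = 2361/2500 ≈ 0.944400
step 3 [1.5y] zero: DF = P = 8993/10000 ≈ 0.899300
step 4 [2y] bond c/2=9/200: DF=(525123/500000 − 9/200·(0.950400+0.944400+0.899300))/(1+9/200) = 8847/10000 ≈ 0.884700
step 5 [2.5y] zero: DF = P = 8427/10000 ≈ 0.842700
step 6 [3y] bond c/2=11/800: DF=(1768441/2000000 − 11/800·(0.950400+0.944400+0.899300+0.884700+0.842700))/(1+11/800) = 8109/10000 ≈ 0.810900
step 7 [3.5y] zero: DF = P = 2011/2500 ≈ 0.804400

1 1/2 594/625
2 1 2361/2500
3 3/2 8993/10000
4 2 8847/10000
5 5/2 8427/10000
6 3 8109/10000
7 7/2 2011/2500
f(1.5y,2y) = ((8993/10000)/(8847/10000) − 1)/(1/2) = 292/8847 ≈ 3.3006%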